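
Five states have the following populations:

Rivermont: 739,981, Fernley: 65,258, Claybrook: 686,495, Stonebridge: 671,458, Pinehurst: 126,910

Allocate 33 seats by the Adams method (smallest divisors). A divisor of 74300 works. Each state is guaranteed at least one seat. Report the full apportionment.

Rivermont: 10, Fernley: 1, Claybrook: 10, Stonebridge: 10, Pinehurst: 2

With modified divisor 74300: modified quotas Rivermont 9.959, Fernley 0.878, Claybrook 9.240, Stonebridge 9.037, Pinehurst 1.708.
Rounding up: Rivermont 10, Fernley 1, Claybrook 10, Stonebridge 10, Pinehurst 2 (total 33).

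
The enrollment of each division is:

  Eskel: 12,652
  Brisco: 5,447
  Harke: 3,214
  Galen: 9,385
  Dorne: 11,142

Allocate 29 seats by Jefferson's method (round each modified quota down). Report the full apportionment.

Eskel 9, Brisco 4, Harke 2, Galen 6, Dorne 8

Standard divisor 41840/29 ≈ 1442.759; standard quotas: Eskel 8.769, Brisco 3.775, Harke 2.228, Galen 6.505, Dorne 7.723.
Rounding down gives 8, 3, 2, 6, 7 = 26 seats, so the divisor must be adjusted.
With modified divisor 1350: modified quotas Eskel 9.372, Brisco 4.035, Harke 2.381, Galen 6.952, Dorne 8.253.
Rounding down: Eskel 9, Brisco 4, Harke 2, Galen 6, Dorne 8 (total 29).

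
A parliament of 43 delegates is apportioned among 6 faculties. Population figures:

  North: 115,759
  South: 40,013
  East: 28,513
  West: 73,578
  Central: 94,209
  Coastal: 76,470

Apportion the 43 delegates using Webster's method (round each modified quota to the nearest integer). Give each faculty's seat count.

Standard divisor 428542/43 ≈ 9966.093; standard quotas: North 11.615, South 4.015, East 2.861, West 7.383, Central 9.453, Coastal 7.673.
Rounding to the nearest integer gives North 12, South 4, East 3, West 7, Central 9, Coastal 8 — total 43, matching the house size, so no adjustment is needed.

North=12, South=4, East=3, West=7, Central=9, Coastal=8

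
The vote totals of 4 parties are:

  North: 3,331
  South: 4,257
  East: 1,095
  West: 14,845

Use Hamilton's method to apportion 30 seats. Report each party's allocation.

Total 23528; standard divisor 23528/30 ≈ 784.267.
Standard quotas: North 4.2473, South 5.4280, East 1.3962, West 18.9285.
Lower quotas: North 4, South 5, East 1, West 18 (sum 28, leaving 2 seats).
Remainders in descending order: West 0.9285, South 0.4280, East 0.3962, North 0.2473.
Largest remainders: West, South receive the extra seats.

North 4; South 6; East 1; West 19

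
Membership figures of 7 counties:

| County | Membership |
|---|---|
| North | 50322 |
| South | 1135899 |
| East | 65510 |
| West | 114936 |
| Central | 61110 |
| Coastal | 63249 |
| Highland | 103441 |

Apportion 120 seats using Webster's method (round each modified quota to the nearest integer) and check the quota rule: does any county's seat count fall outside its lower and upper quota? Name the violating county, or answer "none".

Standard quotas: North 3.787, South 85.488, East 4.930, West 8.650, Central 4.599, Coastal 4.760, Highland 7.785.
Webster allocation: North 4, South 84, East 5, West 9, Central 5, Coastal 5, Highland 8.
South has quota 85.488 (lower 85, upper 86) but receives 84 — outside the quota interval.

South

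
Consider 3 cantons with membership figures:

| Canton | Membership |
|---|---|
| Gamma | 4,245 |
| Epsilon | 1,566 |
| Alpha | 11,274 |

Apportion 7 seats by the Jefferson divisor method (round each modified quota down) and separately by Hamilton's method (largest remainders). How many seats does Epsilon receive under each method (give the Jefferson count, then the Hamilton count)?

Jefferson: Gamma 2, Epsilon 0, Alpha 5.
Hamilton: Gamma 2, Epsilon 1, Alpha 4.
Epsilon gets 0 under Jefferson and 1 under Hamilton.

0 and 1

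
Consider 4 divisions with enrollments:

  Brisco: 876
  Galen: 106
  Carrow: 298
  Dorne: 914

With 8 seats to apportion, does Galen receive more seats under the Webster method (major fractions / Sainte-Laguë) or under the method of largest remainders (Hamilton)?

Hamilton

Webster: Brisco 3, Galen 0, Carrow 1, Dorne 4.
Hamilton: Brisco 3, Galen 1, Carrow 1, Dorne 3.
Galen gets 0 under Webster and 1 under Hamilton.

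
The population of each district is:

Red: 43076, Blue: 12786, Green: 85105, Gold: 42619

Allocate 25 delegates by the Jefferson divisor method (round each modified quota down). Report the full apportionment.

Red: 6, Blue: 1, Green: 12, Gold: 6

Standard divisor 183586/25 ≈ 7343.44; standard quotas: Red 5.866, Blue 1.741, Green 11.589, Gold 5.804.
Rounding down gives 5, 1, 11, 5 = 22 seats, so the divisor must be adjusted.
With modified divisor 6800: modified quotas Red 6.335, Blue 1.880, Green 12.515, Gold 6.268.
Rounding down: Red 6, Blue 1, Green 12, Gold 6 (total 25).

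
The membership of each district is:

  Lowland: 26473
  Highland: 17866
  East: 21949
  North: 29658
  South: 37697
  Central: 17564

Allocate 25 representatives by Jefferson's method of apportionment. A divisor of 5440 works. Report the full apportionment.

Lowland 4, Highland 3, East 4, North 5, South 6, Central 3

With modified divisor 5440: modified quotas Lowland 4.866, Highland 3.284, East 4.035, North 5.452, South 6.930, Central 3.229.
Rounding down: Lowland 4, Highland 3, East 4, North 5, South 6, Central 3 (total 25).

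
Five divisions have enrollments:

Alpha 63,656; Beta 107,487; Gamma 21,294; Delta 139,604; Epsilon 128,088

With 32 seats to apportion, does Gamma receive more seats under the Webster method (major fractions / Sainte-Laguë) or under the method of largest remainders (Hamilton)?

Hamilton

Webster: Alpha 4, Beta 8, Gamma 1, Delta 10, Epsilon 9.
Hamilton: Alpha 4, Beta 7, Gamma 2, Delta 10, Epsilon 9.
Gamma gets 1 under Webster and 2 under Hamilton.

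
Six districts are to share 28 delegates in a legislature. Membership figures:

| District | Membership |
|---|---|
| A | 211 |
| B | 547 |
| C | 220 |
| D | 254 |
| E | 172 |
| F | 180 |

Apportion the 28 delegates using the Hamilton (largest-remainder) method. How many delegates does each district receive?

A: 4, B: 10, C: 4, D: 4, E: 3, F: 3

Total 1584; standard divisor 1584/28 ≈ 56.571.
Standard quotas: A 3.730, B 9.669, C 3.889, D 4.490, E 3.040, F 3.182.
Lower quotas: A 3, B 9, C 3, D 4, E 3, F 3 (sum 25, leaving 3 seats).
Remainders in descending order: C 0.889, A 0.730, B 0.669, D 0.490, F 0.182, E 0.040.
The surplus seats go to C, A, B.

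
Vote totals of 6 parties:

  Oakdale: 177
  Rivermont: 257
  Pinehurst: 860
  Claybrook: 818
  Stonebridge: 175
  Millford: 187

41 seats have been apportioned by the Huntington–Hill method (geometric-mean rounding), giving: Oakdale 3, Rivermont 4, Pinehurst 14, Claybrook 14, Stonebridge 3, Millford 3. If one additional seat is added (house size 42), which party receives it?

Pinehurst

Priority for the next seat is population ÷ (√(s·(s+1))).
Priorities: Oakdale 51.095, Rivermont 57.467, Pinehurst 59.346, Claybrook 56.447, Stonebridge 50.518, Millford 53.982.
Highest priority: Pinehurst.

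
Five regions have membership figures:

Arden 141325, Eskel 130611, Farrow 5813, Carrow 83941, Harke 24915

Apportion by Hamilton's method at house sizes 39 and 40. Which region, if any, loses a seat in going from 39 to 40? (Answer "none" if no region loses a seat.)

Harke

At 39 seats: Arden 14, Eskel 13, Farrow 1, Carrow 8, Harke 3.
At 40 seats: Arden 15, Eskel 13, Farrow 1, Carrow 9, Harke 2.
Harke drops from 3 to 2.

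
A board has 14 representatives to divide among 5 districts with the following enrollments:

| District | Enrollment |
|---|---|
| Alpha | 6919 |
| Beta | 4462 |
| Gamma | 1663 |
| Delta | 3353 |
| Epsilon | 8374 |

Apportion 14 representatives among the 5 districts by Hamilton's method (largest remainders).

Alpha: 4, Beta: 2, Gamma: 1, Delta: 2, Epsilon: 5

Total 24771; standard divisor 24771/14 ≈ 1769.357.
Standard quotas: Alpha 3.9105, Beta 2.5218, Gamma 0.9399, Delta 1.8950, Epsilon 4.7328.
Lower quotas: Alpha 3, Beta 2, Gamma 0, Delta 1, Epsilon 4 (sum 10, leaving 4 seats).
Remainders in descending order: Gamma 0.9399, Alpha 0.9105, Delta 0.8950, Epsilon 0.7328, Beta 0.5218.
Largest remainders: Gamma, Alpha, Delta, Epsilon receive the extra seats.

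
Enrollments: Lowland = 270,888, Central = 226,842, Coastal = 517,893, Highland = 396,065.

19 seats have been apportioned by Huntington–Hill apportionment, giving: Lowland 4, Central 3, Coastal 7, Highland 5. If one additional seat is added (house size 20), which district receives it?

Highland

Priority for the next seat is population ÷ (√(s·(s+1))).
Priorities: Lowland 60572.398, Central 65483.645, Coastal 69206.363, Highland 72311.245.
Highest priority: Highland.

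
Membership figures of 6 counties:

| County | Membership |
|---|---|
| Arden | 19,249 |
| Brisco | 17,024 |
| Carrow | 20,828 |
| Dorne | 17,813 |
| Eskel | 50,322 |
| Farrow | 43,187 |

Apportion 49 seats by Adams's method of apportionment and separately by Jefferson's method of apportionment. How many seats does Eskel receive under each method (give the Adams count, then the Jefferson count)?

Adams: Arden 6, Brisco 5, Carrow 6, Dorne 5, Eskel 14, Farrow 13.
Jefferson: Arden 5, Brisco 5, Carrow 6, Dorne 5, Eskel 15, Farrow 13.
Eskel gets 14 under Adams and 15 under Jefferson.

14 and 15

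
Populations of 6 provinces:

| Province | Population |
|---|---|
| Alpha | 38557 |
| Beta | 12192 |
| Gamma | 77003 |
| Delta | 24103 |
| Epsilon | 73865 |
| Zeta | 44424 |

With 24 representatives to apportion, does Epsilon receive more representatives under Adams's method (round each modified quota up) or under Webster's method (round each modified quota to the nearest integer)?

Webster

Adams: Alpha 4, Beta 1, Gamma 7, Delta 2, Epsilon 6, Zeta 4.
Webster: Alpha 3, Beta 1, Gamma 7, Delta 2, Epsilon 7, Zeta 4.
Epsilon gets 6 under Adams and 7 under Webster.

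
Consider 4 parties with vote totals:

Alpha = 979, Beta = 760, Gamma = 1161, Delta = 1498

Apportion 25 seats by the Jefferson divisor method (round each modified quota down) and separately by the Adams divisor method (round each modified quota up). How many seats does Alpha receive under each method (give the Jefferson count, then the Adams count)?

Jefferson: Alpha 5, Beta 4, Gamma 7, Delta 9.
Adams: Alpha 6, Beta 4, Gamma 7, Delta 8.
Alpha gets 5 under Jefferson and 6 under Adams.

5 and 6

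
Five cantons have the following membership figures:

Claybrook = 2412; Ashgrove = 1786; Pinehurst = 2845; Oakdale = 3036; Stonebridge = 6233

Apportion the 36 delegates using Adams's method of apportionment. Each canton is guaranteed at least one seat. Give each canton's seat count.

Claybrook 6, Ashgrove 4, Pinehurst 6, Oakdale 7, Stonebridge 13

Standard divisor 16312/36 ≈ 453.111; standard quotas: Claybrook 5.323, Ashgrove 3.942, Pinehurst 6.279, Oakdale 6.700, Stonebridge 13.756.
Rounding up gives 6, 4, 7, 7, 14 = 38 seats, so the divisor must be adjusted.
With modified divisor 480.34: modified quotas Claybrook 5.021, Ashgrove 3.718, Pinehurst 5.923, Oakdale 6.321, Stonebridge 12.976.
Rounding up: Claybrook 6, Ashgrove 4, Pinehurst 6, Oakdale 7, Stonebridge 13 (total 36).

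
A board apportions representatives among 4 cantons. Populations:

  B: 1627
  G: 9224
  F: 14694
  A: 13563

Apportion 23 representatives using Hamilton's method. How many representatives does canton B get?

1

The standard divisor is 39108/23 ≈ 1700.348.
Standard quotas: B 0.9569, G 5.4248, F 8.6418, A 7.9766.
Lower quotas: B 0, G 5, F 8, A 7 (sum 20, leaving 3 seats).
Remainders in descending order: A 0.9766, B 0.9569, F 0.6418, G 0.4248.
The surplus seats go to A, B, F.
B receives 1.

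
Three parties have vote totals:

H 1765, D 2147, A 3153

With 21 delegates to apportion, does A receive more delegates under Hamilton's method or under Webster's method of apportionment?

Hamilton: H 5, D 7, A 9.
Webster: H 5, D 6, A 10.
A gets 9 under Hamilton and 10 under Webster.

Webster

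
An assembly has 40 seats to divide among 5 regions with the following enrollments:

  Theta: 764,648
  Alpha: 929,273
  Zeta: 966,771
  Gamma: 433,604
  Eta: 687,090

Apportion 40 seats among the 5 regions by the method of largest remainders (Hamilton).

Theta 8; Alpha 10; Zeta 10; Gamma 5; Eta 7

Standard divisor: 3781386 ÷ 40 ≈ 94534.65.
Standard quotas: Theta 8.0885, Alpha 9.8300, Zeta 10.2266, Gamma 4.5867, Eta 7.2681.
Lower quotas: Theta 8, Alpha 9, Zeta 10, Gamma 4, Eta 7 (sum 38, leaving 2 seats).
Remainders in descending order: Alpha 0.8300, Gamma 0.5867, Eta 0.2681, Zeta 0.2266, Theta 0.0885.
The surplus seats go to Alpha, Gamma.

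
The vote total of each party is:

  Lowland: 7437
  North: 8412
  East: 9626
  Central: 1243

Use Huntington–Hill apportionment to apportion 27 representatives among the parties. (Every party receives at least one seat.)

Lowland: 8, North: 8, East: 10, Central: 1

With divisor 993: modified quotas Lowland 7.489, North 8.471, East 9.694, Central 1.252.
Geometric-mean thresholds: Lowland √(7·8)=7.483, North √(8·9)=8.485, East √(9·10)=9.487, Central √(1·2)=1.414.
Each quota rounded against its threshold gives Lowland 8, North 8, East 10, Central 1 (total 27).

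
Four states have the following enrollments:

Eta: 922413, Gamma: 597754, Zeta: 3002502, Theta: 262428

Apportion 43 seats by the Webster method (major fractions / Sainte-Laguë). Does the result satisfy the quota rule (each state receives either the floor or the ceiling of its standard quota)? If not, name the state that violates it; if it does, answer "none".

Zeta

Standard quotas: Eta 8.289, Gamma 5.372, Zeta 26.981, Theta 2.358.
Webster allocation: Eta 8, Gamma 5, Zeta 28, Theta 2.
Zeta has quota 26.981 (lower 26, upper 27) but receives 28 — outside the quota interval.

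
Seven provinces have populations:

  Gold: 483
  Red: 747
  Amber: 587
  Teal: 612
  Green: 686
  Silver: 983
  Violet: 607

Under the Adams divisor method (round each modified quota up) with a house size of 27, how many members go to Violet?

4

Standard divisor 4705/27 ≈ 174.259; standard quotas: Gold 2.772, Red 4.287, Amber 3.369, Teal 3.512, Green 3.937, Silver 5.641, Violet 3.483.
Rounding up gives 3, 5, 4, 4, 4, 6, 4 = 30 seats, so the divisor must be adjusted.
With modified divisor 200: modified quotas Gold 2.415, Red 3.735, Amber 2.935, Teal 3.060, Green 3.430, Silver 4.915, Violet 3.035.
Rounding up: Gold 3, Red 4, Amber 3, Teal 4, Green 4, Silver 5, Violet 4 (total 27).
Violet receives 4.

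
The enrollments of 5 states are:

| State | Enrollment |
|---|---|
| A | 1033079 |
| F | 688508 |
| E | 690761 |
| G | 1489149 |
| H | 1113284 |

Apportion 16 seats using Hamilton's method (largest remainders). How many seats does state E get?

2

Total 5014781; standard divisor 5014781/16 ≈ 313423.812.
Standard quotas: A 3.2961, F 2.1967, E 2.2039, G 4.7512, H 3.5520.
Lower quotas: A 3, F 2, E 2, G 4, H 3 (sum 14, leaving 2 seats).
Remainders in descending order: G 0.7512, H 0.5520, A 0.2961, E 0.2039, F 0.1967.
The surplus seats go to G, H.
E receives 2.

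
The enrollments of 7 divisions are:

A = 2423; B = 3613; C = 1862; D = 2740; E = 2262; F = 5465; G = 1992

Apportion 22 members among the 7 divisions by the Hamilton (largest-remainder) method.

A 3; B 4; C 2; D 3; E 2; F 6; G 2

The standard divisor is 20357/22 ≈ 925.318.
Standard quotas: A 2.6186, B 3.9046, C 2.0123, D 2.9611, E 2.4446, F 5.9061, G 2.1528.
Lower quotas: A 2, B 3, C 2, D 2, E 2, F 5, G 2 (sum 18, leaving 4 seats).
Remainders in descending order: D 0.9611, F 0.9061, B 0.9046, A 0.6186, E 0.4446, G 0.1528, C 0.0123.
Largest remainders: D, F, B, A receive the extra seats.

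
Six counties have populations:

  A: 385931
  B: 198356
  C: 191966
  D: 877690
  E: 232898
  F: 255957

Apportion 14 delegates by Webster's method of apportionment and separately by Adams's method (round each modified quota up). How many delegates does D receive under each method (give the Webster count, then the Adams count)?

6 and 5

Webster: A 2, B 1, C 1, D 6, E 2, F 2.
Adams: A 2, B 2, C 1, D 5, E 2, F 2.
D gets 6 under Webster and 5 under Adams.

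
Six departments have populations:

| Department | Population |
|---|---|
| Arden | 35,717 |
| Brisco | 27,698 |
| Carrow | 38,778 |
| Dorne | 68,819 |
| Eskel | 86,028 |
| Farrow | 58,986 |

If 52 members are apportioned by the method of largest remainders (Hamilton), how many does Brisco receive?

5

Standard divisor: 316026 ÷ 52 ≈ 6077.423.
Standard quotas: Arden 5.8770, Brisco 4.5575, Carrow 6.3807, Dorne 11.3237, Eskel 14.1553, Farrow 9.7058.
Lower quotas: Arden 5, Brisco 4, Carrow 6, Dorne 11, Eskel 14, Farrow 9 (sum 49, leaving 3 seats).
Remainders in descending order: Arden 0.8770, Farrow 0.7058, Brisco 0.5575, Carrow 0.3807, Dorne 0.3237, Eskel 0.1553.
The surplus seats go to Arden, Farrow, Brisco.
Brisco receives 5.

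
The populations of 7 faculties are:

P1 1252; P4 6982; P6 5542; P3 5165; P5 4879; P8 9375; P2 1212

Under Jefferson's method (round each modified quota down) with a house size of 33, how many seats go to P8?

Standard divisor 34407/33 ≈ 1042.636; standard quotas: P1 1.201, P4 6.696, P6 5.315, P3 4.954, P5 4.679, P8 8.992, P2 1.162.
Rounding down gives 1, 6, 5, 4, 4, 8, 1 = 29 seats, so the divisor must be adjusted.
With modified divisor 960: modified quotas P1 1.304, P4 7.273, P6 5.773, P3 5.380, P5 5.082, P8 9.766, P2 1.262.
Rounding down: P1 1, P4 7, P6 5, P3 5, P5 5, P8 9, P2 1 (total 33).
P8 receives 9.

9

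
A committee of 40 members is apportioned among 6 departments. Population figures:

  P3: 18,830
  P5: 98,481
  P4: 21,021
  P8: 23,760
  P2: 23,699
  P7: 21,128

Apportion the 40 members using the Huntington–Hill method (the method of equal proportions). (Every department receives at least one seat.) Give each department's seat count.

P3=4, P5=19, P4=4, P8=5, P2=4, P7=4

With divisor 5306: modified quotas P3 3.549, P5 18.560, P4 3.962, P8 4.478, P2 4.466, P7 3.982.
Geometric-mean thresholds: P3 √(3·4)=3.464, P5 √(18·19)=18.493, P4 √(3·4)=3.464, P8 √(4·5)=4.472, P2 √(4·5)=4.472, P7 √(3·4)=3.464.
Each quota rounded against its threshold gives P3 4, P5 19, P4 4, P8 5, P2 4, P7 4 (total 40).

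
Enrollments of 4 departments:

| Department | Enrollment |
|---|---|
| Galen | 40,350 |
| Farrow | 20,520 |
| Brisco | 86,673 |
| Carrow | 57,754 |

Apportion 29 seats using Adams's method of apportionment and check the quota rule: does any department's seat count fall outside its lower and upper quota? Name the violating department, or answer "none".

none

Standard quotas: Galen 5.700, Farrow 2.899, Brisco 12.243, Carrow 8.158.
Adams allocation: Galen 6, Farrow 3, Brisco 12, Carrow 8.
Every allocation lies between the lower and upper quota.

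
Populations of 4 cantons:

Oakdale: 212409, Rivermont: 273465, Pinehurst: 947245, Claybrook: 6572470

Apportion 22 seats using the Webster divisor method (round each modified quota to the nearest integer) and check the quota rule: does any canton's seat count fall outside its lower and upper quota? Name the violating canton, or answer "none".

Claybrook

Standard quotas: Oakdale 0.584, Rivermont 0.752, Pinehurst 2.603, Claybrook 18.062.
Webster allocation: Oakdale 1, Rivermont 1, Pinehurst 3, Claybrook 17.
Claybrook has quota 18.062 (lower 18, upper 19) but receives 17 — outside the quota interval.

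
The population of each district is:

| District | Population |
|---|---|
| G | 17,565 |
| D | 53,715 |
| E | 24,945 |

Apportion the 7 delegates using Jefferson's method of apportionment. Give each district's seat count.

Standard divisor 96225/7 ≈ 13746.429; standard quotas: G 1.278, D 3.908, E 1.815.
Rounding down gives 1, 3, 1 = 5 seats, so the divisor must be adjusted.
With modified divisor 11600: modified quotas G 1.514, D 4.631, E 2.150.
Rounding down: G 1, D 4, E 2 (total 7).

G: 1, D: 4, E: 2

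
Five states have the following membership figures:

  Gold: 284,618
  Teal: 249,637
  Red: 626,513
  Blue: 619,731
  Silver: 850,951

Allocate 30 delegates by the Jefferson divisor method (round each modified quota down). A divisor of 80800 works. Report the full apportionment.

With modified divisor 80800: modified quotas Gold 3.522, Teal 3.090, Red 7.754, Blue 7.670, Silver 10.532.
Rounding down: Gold 3, Teal 3, Red 7, Blue 7, Silver 10 (total 30).

Gold: 3, Teal: 3, Red: 7, Blue: 7, Silver: 10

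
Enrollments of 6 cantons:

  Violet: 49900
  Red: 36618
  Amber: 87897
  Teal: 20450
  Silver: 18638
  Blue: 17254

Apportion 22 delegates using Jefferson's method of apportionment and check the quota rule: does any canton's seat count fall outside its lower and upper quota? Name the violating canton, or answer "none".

Standard quotas: Violet 4.757, Red 3.491, Amber 8.380, Teal 1.950, Silver 1.777, Blue 1.645.
Jefferson allocation: Violet 5, Red 3, Amber 9, Teal 2, Silver 2, Blue 1.
Every allocation lies between the lower and upper quota.

none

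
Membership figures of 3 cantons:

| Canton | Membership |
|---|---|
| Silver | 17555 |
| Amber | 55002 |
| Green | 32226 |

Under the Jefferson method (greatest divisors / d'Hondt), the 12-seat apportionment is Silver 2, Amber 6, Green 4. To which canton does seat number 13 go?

Priority for the next seat is population ÷ (current seats + 1).
Priorities: Silver 5851.667, Amber 7857.429, Green 6445.200.
Highest priority: Amber.

Amber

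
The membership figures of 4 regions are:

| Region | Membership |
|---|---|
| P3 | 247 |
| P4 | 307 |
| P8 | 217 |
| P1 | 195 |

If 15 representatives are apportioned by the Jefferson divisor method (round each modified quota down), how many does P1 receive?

Standard divisor 966/15 ≈ 64.4; standard quotas: P3 3.835, P4 4.767, P8 3.370, P1 3.028.
Rounding down gives 3, 4, 3, 3 = 13 seats, so the divisor must be adjusted.
With modified divisor 60: modified quotas P3 4.117, P4 5.117, P8 3.617, P1 3.250.
Rounding down: P3 4, P4 5, P8 3, P1 3 (total 15).
P1 receives 3.

3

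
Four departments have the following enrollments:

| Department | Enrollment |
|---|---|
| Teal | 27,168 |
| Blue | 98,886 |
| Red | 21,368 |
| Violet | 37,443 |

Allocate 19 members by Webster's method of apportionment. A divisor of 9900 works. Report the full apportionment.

Teal 3; Blue 10; Red 2; Violet 4

With modified divisor 9900: modified quotas Teal 2.744, Blue 9.988, Red 2.158, Violet 3.782.
Rounding to the nearest integer: Teal 3, Blue 10, Red 2, Violet 4 (total 19).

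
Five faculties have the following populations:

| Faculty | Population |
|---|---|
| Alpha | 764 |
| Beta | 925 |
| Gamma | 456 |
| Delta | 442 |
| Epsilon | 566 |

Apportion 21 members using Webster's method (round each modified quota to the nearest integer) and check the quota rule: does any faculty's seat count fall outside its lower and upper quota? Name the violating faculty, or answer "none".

none

Standard quotas: Alpha 5.088, Beta 6.161, Gamma 3.037, Delta 2.944, Epsilon 3.770.
Webster allocation: Alpha 5, Beta 6, Gamma 3, Delta 3, Epsilon 4.
Every allocation lies between the lower and upper quota.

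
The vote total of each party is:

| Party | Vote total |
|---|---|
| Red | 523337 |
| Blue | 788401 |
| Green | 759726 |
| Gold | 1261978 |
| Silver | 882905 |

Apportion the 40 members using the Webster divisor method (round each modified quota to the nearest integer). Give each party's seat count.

Standard divisor 4216347/40 ≈ 105408.675; standard quotas: Red 4.965, Blue 7.479, Green 7.207, Gold 11.972, Silver 8.376.
Rounding to the nearest integer gives 5, 7, 7, 12, 8 = 39 seats, so the divisor must be adjusted.
With modified divisor 104500: modified quotas Red 5.008, Blue 7.545, Green 7.270, Gold 12.076, Silver 8.449.
Rounding to the nearest integer: Red 5, Blue 8, Green 7, Gold 12, Silver 8 (total 40).

Red: 5; Blue: 8; Green: 7; Gold: 12; Silver: 8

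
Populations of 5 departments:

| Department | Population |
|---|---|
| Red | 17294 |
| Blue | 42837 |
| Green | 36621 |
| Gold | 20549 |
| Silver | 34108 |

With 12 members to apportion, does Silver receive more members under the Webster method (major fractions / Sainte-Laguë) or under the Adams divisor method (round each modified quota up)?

Webster

Webster: Red 1, Blue 3, Green 3, Gold 2, Silver 3.
Adams: Red 2, Blue 3, Green 3, Gold 2, Silver 2.
Silver gets 3 under Webster and 2 under Adams.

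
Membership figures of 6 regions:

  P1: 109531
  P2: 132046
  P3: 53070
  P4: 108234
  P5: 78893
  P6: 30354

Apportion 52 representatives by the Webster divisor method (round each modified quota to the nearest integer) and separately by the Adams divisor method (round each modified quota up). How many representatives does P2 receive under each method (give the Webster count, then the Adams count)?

Webster: P1 11, P2 14, P3 5, P4 11, P5 8, P6 3.
Adams: P1 11, P2 13, P3 6, P4 11, P5 8, P6 3.
P2 gets 14 under Webster and 13 under Adams.

14 and 13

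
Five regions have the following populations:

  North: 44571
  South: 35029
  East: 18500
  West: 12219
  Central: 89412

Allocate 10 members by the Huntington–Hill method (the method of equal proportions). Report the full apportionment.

With divisor 22381: modified quotas North 1.991, South 1.565, East 0.827, West 0.546, Central 3.995.
Geometric-mean thresholds: North √(1·2)=1.414, South √(1·2)=1.414, East (min 1), West (min 1), Central √(3·4)=3.464.
Each quota rounded against its threshold gives North 2, South 2, East 1, West 1, Central 4 (total 10).

North 2, South 2, East 1, West 1, Central 4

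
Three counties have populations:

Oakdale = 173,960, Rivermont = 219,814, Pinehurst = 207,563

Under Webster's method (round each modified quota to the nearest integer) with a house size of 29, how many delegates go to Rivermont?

11

Standard divisor 601337/29 ≈ 20735.759; standard quotas: Oakdale 8.389, Rivermont 10.601, Pinehurst 10.010.
Rounding to the nearest integer gives Oakdale 8, Rivermont 11, Pinehurst 10 — total 29, matching the house size, so no adjustment is needed.
Rivermont receives 11.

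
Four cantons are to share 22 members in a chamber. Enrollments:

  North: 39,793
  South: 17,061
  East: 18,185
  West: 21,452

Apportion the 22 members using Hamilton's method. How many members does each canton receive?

North 9; South 4; East 4; West 5

The standard divisor is 96491/22 ≈ 4385.955.
Standard quotas: North 9.0728, South 3.8899, East 4.1462, West 4.8911.
Lower quotas: North 9, South 3, East 4, West 4 (sum 20, leaving 2 seats).
Remainders in descending order: West 0.8911, South 0.8899, East 0.1462, North 0.0728.
The surplus seats go to West, South.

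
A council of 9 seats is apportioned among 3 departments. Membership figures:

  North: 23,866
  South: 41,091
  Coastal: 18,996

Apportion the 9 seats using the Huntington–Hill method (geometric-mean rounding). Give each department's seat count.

North 3, South 4, Coastal 2

With divisor 9466: modified quotas North 2.521, South 4.341, Coastal 2.007.
Geometric-mean thresholds: North √(2·3)=2.449, South √(4·5)=4.472, Coastal √(2·3)=2.449.
Each quota rounded against its threshold gives North 3, South 4, Coastal 2 (total 9).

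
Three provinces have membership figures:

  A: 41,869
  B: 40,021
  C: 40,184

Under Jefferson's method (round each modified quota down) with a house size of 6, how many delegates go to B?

2

Standard divisor 122074/6 ≈ 20345.667; standard quotas: A 2.058, B 1.967, C 1.975.
Rounding down gives 2, 1, 1 = 4 seats, so the divisor must be adjusted.
With modified divisor 17000: modified quotas A 2.463, B 2.354, C 2.364.
Rounding down: A 2, B 2, C 2 (total 6).
B receives 2.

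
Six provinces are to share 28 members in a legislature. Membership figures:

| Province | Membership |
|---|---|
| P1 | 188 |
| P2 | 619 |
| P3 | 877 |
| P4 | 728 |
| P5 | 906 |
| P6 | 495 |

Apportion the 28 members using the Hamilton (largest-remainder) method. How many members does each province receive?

P1 1; P2 5; P3 6; P4 5; P5 7; P6 4

Total 3813; standard divisor 3813/28 ≈ 136.179.
Standard quotas: P1 1.381, P2 4.546, P3 6.440, P4 5.346, P5 6.653, P6 3.635.
Lower quotas: P1 1, P2 4, P3 6, P4 5, P5 6, P6 3 (sum 25, leaving 3 seats).
Remainders in descending order: P5 0.653, P6 0.635, P2 0.546, P3 0.440, P1 0.381, P4 0.346.
Largest remainders: P5, P6, P2 receive the extra seats.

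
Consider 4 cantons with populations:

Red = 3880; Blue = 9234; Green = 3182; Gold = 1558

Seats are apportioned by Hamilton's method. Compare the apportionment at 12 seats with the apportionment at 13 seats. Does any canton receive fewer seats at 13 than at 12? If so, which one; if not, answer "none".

none

At 12 seats: Red 3, Blue 6, Green 2, Gold 1.
At 13 seats: Red 3, Blue 7, Green 2, Gold 1.
No canton's allocation decreased.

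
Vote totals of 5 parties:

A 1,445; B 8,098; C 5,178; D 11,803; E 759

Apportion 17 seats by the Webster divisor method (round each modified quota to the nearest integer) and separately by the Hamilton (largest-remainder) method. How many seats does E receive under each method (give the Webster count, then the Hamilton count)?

Webster: A 1, B 5, C 3, D 8, E 0.
Hamilton: A 1, B 5, C 3, D 7, E 1.
E gets 0 under Webster and 1 under Hamilton.

0 and 1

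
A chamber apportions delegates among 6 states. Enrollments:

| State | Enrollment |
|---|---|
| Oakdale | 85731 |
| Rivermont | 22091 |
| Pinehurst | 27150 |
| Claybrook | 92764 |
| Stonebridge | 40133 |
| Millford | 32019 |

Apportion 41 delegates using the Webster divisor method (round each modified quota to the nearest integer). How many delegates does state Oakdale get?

Standard divisor 299888/41 ≈ 7314.341; standard quotas: Oakdale 11.721, Rivermont 3.020, Pinehurst 3.712, Claybrook 12.682, Stonebridge 5.487, Millford 4.378.
Rounding to the nearest integer gives Oakdale 12, Rivermont 3, Pinehurst 4, Claybrook 13, Stonebridge 5, Millford 4 — total 41, matching the house size, so no adjustment is needed.
Oakdale receives 12.

12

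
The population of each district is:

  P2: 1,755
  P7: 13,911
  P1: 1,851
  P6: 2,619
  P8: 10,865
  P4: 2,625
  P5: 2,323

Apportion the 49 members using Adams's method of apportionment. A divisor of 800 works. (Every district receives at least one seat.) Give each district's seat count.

P2: 3, P7: 18, P1: 3, P6: 4, P8: 14, P4: 4, P5: 3

With modified divisor 800: modified quotas P2 2.194, P7 17.389, P1 2.314, P6 3.274, P8 13.581, P4 3.281, P5 2.904.
Rounding up: P2 3, P7 18, P1 3, P6 4, P8 14, P4 4, P5 3 (total 49).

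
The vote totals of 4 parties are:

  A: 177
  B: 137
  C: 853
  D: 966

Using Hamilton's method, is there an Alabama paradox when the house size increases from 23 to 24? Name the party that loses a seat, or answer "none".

B

At 23 seats: A 2, B 2, C 9, D 10.
At 24 seats: A 2, B 1, C 10, D 11.
B drops from 2 to 1.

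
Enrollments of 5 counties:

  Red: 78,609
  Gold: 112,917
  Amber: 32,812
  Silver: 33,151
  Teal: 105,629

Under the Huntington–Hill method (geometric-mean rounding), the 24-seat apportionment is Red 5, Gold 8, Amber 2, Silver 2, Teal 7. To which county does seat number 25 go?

Priority for the next seat is population ÷ (√(s·(s+1))).
Priorities: Red 14351.974, Gold 13307.396, Amber 13395.443, Silver 13533.839, Teal 14115.269.
Highest priority: Red.

Red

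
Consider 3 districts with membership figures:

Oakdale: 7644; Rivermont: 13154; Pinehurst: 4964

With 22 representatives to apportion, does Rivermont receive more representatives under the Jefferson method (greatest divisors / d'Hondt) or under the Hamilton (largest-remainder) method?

Jefferson: Oakdale 6, Rivermont 12, Pinehurst 4.
Hamilton: Oakdale 7, Rivermont 11, Pinehurst 4.
Rivermont gets 12 under Jefferson and 11 under Hamilton.

Jefferson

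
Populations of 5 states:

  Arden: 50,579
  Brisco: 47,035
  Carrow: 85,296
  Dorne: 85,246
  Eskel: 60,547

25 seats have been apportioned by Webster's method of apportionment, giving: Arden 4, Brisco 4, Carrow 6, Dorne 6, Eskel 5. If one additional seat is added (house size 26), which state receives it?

Carrow

Priority for the next seat is population ÷ (current seats + 0.5).
Priorities: Arden 11239.778, Brisco 10452.222, Carrow 13122.462, Dorne 13114.769, Eskel 11008.545.
Highest priority: Carrow.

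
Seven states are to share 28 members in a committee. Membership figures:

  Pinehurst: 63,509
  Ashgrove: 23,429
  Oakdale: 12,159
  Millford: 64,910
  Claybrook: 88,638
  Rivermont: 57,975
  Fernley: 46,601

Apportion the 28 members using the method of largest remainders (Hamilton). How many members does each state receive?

Pinehurst 5, Ashgrove 2, Oakdale 1, Millford 5, Claybrook 7, Rivermont 4, Fernley 4

Standard divisor: 357221 ÷ 28 ≈ 12757.893.
Standard quotas: Pinehurst 4.9780, Ashgrove 1.8364, Oakdale 0.9531, Millford 5.0878, Claybrook 6.9477, Rivermont 4.5442, Fernley 3.6527.
Lower quotas: Pinehurst 4, Ashgrove 1, Oakdale 0, Millford 5, Claybrook 6, Rivermont 4, Fernley 3 (sum 23, leaving 5 seats).
Remainders in descending order: Pinehurst 0.9780, Oakdale 0.9531, Claybrook 0.9477, Ashgrove 0.8364, Fernley 0.6527, Rivermont 0.5442, Millford 0.0878.
Largest remainders: Pinehurst, Oakdale, Claybrook, Ashgrove, Fernley receive the extra seats.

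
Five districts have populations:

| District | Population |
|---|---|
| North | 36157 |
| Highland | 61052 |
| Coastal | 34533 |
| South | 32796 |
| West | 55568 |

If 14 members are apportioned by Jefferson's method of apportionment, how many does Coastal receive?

2

Standard divisor 220106/14 ≈ 15721.857; standard quotas: North 2.300, Highland 3.883, Coastal 2.196, South 2.086, West 3.534.
Rounding down gives 2, 3, 2, 2, 3 = 12 seats, so the divisor must be adjusted.
With modified divisor 13100: modified quotas North 2.760, Highland 4.660, Coastal 2.636, South 2.504, West 4.242.
Rounding down: North 2, Highland 4, Coastal 2, South 2, West 4 (total 14).
Coastal receives 2.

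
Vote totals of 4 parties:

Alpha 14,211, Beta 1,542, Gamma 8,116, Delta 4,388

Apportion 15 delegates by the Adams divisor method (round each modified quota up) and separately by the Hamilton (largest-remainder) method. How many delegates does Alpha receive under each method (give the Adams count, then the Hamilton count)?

7 and 8

Adams: Alpha 7, Beta 1, Gamma 4, Delta 3.
Hamilton: Alpha 8, Beta 1, Gamma 4, Delta 2.
Alpha gets 7 under Adams and 8 under Hamilton.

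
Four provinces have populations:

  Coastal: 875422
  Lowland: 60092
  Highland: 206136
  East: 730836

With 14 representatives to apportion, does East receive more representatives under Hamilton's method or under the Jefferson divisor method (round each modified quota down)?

Hamilton: Coastal 7, Lowland 0, Highland 2, East 5.
Jefferson: Coastal 7, Lowland 0, Highland 1, East 6.
East gets 5 under Hamilton and 6 under Jefferson.

Jefferson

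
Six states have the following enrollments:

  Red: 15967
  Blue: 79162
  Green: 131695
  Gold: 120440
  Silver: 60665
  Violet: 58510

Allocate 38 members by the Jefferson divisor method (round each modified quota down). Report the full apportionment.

Red: 1, Blue: 6, Green: 11, Gold: 10, Silver: 5, Violet: 5

Standard divisor 466439/38 ≈ 12274.711; standard quotas: Red 1.301, Blue 6.449, Green 10.729, Gold 9.812, Silver 4.942, Violet 4.767.
Rounding down gives 1, 6, 10, 9, 4, 4 = 34 seats, so the divisor must be adjusted.
With modified divisor 11500: modified quotas Red 1.388, Blue 6.884, Green 11.452, Gold 10.473, Silver 5.275, Violet 5.088.
Rounding down: Red 1, Blue 6, Green 11, Gold 10, Silver 5, Violet 5 (total 38).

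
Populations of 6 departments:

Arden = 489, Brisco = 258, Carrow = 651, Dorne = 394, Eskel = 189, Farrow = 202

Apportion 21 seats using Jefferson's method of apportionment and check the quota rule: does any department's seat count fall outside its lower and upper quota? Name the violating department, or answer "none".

Standard quotas: Arden 4.704, Brisco 2.482, Carrow 6.262, Dorne 3.790, Eskel 1.818, Farrow 1.943.
Jefferson allocation: Arden 5, Brisco 2, Carrow 6, Dorne 4, Eskel 2, Farrow 2.
Every allocation lies between the lower and upper quota.

none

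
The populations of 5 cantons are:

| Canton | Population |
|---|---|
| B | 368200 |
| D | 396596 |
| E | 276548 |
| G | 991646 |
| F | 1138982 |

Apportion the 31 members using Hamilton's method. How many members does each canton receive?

B: 3, D: 4, E: 3, G: 10, F: 11

Standard divisor: 3171972 ÷ 31 ≈ 102321.677.
Standard quotas: B 3.5985, D 3.8760, E 2.7027, G 9.6915, F 11.1314.
Lower quotas: B 3, D 3, E 2, G 9, F 11 (sum 28, leaving 3 seats).
Remainders in descending order: D 0.8760, E 0.7027, G 0.6915, B 0.5985, F 0.1314.
Largest remainders: D, E, G receive the extra seats.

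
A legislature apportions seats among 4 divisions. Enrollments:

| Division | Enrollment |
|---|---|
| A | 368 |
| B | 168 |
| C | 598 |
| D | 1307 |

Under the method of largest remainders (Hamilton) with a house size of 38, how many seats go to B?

3

Total 2441; standard divisor 2441/38 ≈ 64.237.
Standard quotas: A 5.729, B 2.615, C 9.309, D 20.347.
Lower quotas: A 5, B 2, C 9, D 20 (sum 36, leaving 2 seats).
Remainders in descending order: A 0.729, B 0.615, D 0.347, C 0.309.
The surplus seats go to A, B.
B receives 3.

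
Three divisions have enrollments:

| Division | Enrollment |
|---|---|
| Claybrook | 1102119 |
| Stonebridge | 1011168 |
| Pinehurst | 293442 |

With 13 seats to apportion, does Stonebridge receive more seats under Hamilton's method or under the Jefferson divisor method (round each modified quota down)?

Jefferson

Hamilton: Claybrook 6, Stonebridge 5, Pinehurst 2.
Jefferson: Claybrook 6, Stonebridge 6, Pinehurst 1.
Stonebridge gets 5 under Hamilton and 6 under Jefferson.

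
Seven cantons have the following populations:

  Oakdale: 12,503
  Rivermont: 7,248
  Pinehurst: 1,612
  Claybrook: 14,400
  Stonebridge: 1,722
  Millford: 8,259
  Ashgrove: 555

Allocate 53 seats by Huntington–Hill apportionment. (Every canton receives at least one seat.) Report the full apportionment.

Oakdale 14, Rivermont 8, Pinehurst 2, Claybrook 17, Stonebridge 2, Millford 9, Ashgrove 1

With divisor 872: modified quotas Oakdale 14.338, Rivermont 8.312, Pinehurst 1.849, Claybrook 16.514, Stonebridge 1.975, Millford 9.471, Ashgrove 0.636.
Geometric-mean thresholds: Oakdale √(14·15)=14.491, Rivermont √(8·9)=8.485, Pinehurst √(1·2)=1.414, Claybrook √(16·17)=16.492, Stonebridge √(1·2)=1.414, Millford √(9·10)=9.487, Ashgrove (min 1).
Each quota rounded against its threshold gives Oakdale 14, Rivermont 8, Pinehurst 2, Claybrook 17, Stonebridge 2, Millford 9, Ashgrove 1 (total 53).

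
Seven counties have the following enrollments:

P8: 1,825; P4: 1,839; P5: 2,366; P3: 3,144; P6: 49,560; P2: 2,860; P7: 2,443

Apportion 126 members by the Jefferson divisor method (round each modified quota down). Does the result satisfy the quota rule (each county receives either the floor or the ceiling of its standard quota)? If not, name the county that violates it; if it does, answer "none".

Standard quotas: P8 3.591, P4 3.618, P5 4.655, P3 6.186, P6 97.515, P2 5.627, P7 4.807.
Jefferson allocation: P8 3, P4 3, P5 4, P3 6, P6 101, P2 5, P7 4.
P6 has quota 97.515 (lower 97, upper 98) but receives 101 — outside the quota interval.

P6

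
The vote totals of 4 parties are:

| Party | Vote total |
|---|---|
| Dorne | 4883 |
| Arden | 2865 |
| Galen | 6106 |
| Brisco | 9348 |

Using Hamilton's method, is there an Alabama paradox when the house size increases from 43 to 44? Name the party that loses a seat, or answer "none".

At 43 seats: Dorne 9, Arden 5, Galen 11, Brisco 18.
At 44 seats: Dorne 9, Arden 5, Galen 12, Brisco 18.
No party's allocation decreased.

none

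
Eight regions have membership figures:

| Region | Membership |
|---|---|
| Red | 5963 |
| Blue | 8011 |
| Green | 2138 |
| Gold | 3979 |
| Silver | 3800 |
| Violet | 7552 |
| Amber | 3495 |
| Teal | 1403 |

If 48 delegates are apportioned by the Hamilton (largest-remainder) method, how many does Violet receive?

10

The standard divisor is 36341/48 ≈ 757.104.
Standard quotas: Red 7.8761, Blue 10.5811, Green 2.8239, Gold 5.2556, Silver 5.0191, Violet 9.9748, Amber 4.6163, Teal 1.8531.
Lower quotas: Red 7, Blue 10, Green 2, Gold 5, Silver 5, Violet 9, Amber 4, Teal 1 (sum 43, leaving 5 seats).
Remainders in descending order: Violet 0.9748, Red 0.8761, Teal 0.8531, Green 0.8239, Amber 0.6163, Blue 0.5811, Gold 0.2556, Silver 0.0191.
Largest remainders: Violet, Red, Teal, Green, Amber receive the extra seats.
Violet receives 10.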